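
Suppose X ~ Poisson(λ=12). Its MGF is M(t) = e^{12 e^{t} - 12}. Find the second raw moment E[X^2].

To find E[X^2], compute M^(2)(0):
M^(1)(t) = 12 e^{t} e^{12 e^{t} - 12}
M^(2)(t) = 144 e^{2 t} e^{12 e^{t} - 12} + 12 e^{t} e^{12 e^{t} - 12}
M^(2)(0) = 156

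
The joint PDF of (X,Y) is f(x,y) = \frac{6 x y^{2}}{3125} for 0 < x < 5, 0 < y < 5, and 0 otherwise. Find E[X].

f_X(x) = ∫_0^5 \frac{6 x y^{2}}{3125} dy = \frac{2 x}{25}
E[X] = ∫_0^5 x × (\frac{2 x}{25}) dx = \frac{10}{3}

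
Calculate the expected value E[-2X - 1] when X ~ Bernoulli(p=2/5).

For X ~ Bernoulli(p=2/5):
E[X] = \frac{2}{5}
E[-2X - 1] = -2 × E[X] - 1 = - \frac{9}{5}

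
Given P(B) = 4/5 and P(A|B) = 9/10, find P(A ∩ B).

By definition, P(A|B) = P(A ∩ B) / P(B)
So P(A ∩ B) = P(A|B) × P(B)
= 9/10 × 4/5
= 18/25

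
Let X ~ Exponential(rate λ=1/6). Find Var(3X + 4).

For X ~ Exponential(rate λ=1/6):
Var(X) = 36
Var(3X + 4) = (3)² × Var(X) = 9 × 36 = 324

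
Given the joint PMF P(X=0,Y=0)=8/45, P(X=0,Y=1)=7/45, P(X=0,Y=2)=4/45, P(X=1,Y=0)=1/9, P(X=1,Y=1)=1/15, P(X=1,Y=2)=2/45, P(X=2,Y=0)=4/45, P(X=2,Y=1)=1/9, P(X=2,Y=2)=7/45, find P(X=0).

P(X=0) = P(X=0,Y=0) + P(X=0,Y=1) + P(X=0,Y=2)
= 8/45 + 7/45 + 4/45
= 19/45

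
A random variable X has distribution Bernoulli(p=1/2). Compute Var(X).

For X ~ Bernoulli(p=1/2):
Var(X) = \frac{1}{4}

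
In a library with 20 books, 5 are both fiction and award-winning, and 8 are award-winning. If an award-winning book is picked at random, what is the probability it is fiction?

P(A ∩ B) = 5/20 = 1/4
P(B) = 8/20 = 2/5
P(A|B) = P(A ∩ B) / P(B) = (1/4) / (2/5) = 5/8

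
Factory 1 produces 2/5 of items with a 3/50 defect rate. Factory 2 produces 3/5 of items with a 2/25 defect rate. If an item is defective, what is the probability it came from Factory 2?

Using Bayes' theorem:
P(F1) = 2/5, P(D|F1) = 3/50
P(F2) = 3/5, P(D|F2) = 2/25
P(D) = P(D|F1)P(F1) + P(D|F2)P(F2)
     = \frac{9}{125}
P(F2|D) = P(D|F2)P(F2) / P(D)
= \frac{2}{3}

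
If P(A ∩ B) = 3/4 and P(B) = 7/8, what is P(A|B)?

P(A|B) = P(A ∩ B) / P(B)
= (3/4) / (7/8)
= 6/7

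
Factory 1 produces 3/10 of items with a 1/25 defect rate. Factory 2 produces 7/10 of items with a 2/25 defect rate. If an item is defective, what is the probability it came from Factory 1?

Using Bayes' theorem:
P(F1) = 3/10, P(D|F1) = 1/25
P(F2) = 7/10, P(D|F2) = 2/25
P(D) = P(D|F1)P(F1) + P(D|F2)P(F2)
     = \frac{17}{250}
P(F1|D) = P(D|F1)P(F1) / P(D)
= \frac{3}{17}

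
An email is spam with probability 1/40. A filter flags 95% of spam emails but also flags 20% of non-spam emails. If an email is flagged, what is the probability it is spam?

Let D = the rare event, + = positive/flagged.
P(D) = 1/40
P(+|D) = 95/100 = 19/20
P(+|D') = 20/100 = 1/5
P(+) = P(+|D)P(D) + P(+|D')P(D')
     = \frac{19}{20} × \frac{1}{40} + \frac{1}{5} × \frac{39}{40}
     = \frac{7}{32}
P(D|+) = P(+|D)P(D)/P(+) = \frac{19}{175}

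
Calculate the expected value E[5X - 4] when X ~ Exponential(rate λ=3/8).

For X ~ Exponential(rate λ=3/8):
E[X] = \frac{8}{3}
E[5X - 4] = 5 × E[X] - 4 = \frac{28}{3}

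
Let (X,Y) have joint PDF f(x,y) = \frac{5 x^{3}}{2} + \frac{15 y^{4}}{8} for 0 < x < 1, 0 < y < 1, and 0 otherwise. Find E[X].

E[X] = ∫_0^1 ∫_0^1 x × f(x,y) dy dx
= ∫_0^1 ∫_0^1 x × (\frac{5 x^{3}}{2} + \frac{15 y^{4}}{8}) dy dx
= \frac{11}{16}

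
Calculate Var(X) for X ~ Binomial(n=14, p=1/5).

For X ~ Binomial(n=14, p=1/5):
Var(X) = \frac{56}{25}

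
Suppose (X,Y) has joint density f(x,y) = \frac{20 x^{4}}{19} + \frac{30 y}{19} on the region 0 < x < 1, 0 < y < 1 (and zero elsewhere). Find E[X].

E[X] = ∫_0^1 ∫_0^1 x × f(x,y) dy dx
= ∫_0^1 ∫_0^1 x × (\frac{20 x^{4}}{19} + \frac{30 y}{19}) dy dx
= \frac{65}{114}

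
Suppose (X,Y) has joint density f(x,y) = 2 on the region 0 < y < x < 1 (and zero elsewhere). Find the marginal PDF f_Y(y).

f_Y(y) = ∫_y^1 2 dx = 2 - 2 y
for 0 < y < 1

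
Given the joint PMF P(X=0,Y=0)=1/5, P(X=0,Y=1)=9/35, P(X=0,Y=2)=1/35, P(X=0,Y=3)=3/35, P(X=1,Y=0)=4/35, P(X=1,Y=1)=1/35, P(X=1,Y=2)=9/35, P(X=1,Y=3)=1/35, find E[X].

First find marginal of X:
P(X=0) = 4/7
P(X=1) = 3/7
E[X] = 0 × 4/7 + 1 × 3/7 = 3/7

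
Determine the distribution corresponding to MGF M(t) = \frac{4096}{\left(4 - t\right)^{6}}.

The MGF M(t) = \frac{4096}{\left(4 - t\right)^{6}} is the standard form for the Gamma distribution.
Comparing with the known MGF formula identifies: Gamma(shape α=6, rate β=4)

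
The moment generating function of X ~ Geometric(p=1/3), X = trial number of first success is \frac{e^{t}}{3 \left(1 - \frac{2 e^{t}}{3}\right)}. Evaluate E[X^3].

To find E[X^3], compute M^(3)(0):
M^(1)(t) = \frac{e^{t}}{3 \left(1 - \frac{2 e^{t}}{3}\right)} + \frac{2 e^{2 t}}{9 \left(1 - \frac{2 e^{t}}{3}\right)^{2}}
M^(2)(t) = \frac{e^{t}}{3 \left(1 - \frac{2 e^{t}}{3}\right)} + \frac{2 e^{2 t}}{3 \left(1 - \frac{2 e^{t}}{3}\right)^{2}} + \frac{8 e^{3 t}}{27 \left(1 - \frac{2 e^{t}}{3}\right)^{3}}
M^(3)(t) = \frac{e^{t}}{3 \left(1 - \frac{2 e^{t}}{3}\right)} + \frac{14 e^{2 t}}{9 \left(1 - \frac{2 e^{t}}{3}\right)^{2}} + \frac{16 e^{3 t}}{9 \left(1 - \frac{2 e^{t}}{3}\right)^{3}} + \frac{16 e^{4 t}}{27 \left(1 - \frac{2 e^{t}}{3}\right)^{4}}
M^(3)(0) = 111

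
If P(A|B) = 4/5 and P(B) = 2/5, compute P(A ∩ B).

By definition, P(A|B) = P(A ∩ B) / P(B)
So P(A ∩ B) = P(A|B) × P(B)
= 4/5 × 2/5
= 8/25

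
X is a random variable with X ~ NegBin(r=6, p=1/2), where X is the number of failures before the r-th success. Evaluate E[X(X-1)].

E[X(X-1)] = E[X² - X] = E[X²] - E[X]
E[X] = 6
E[X²] = Var(X) + (E[X])² = 12 + (6)² = 48
E[X(X-1)] = 48 - 6 = 42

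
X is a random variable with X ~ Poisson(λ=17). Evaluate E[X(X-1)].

E[X(X-1)] = E[X² - X] = E[X²] - E[X]
E[X] = 17
E[X²] = Var(X) + (E[X])² = 17 + (17)² = 306
E[X(X-1)] = 306 - 17 = 289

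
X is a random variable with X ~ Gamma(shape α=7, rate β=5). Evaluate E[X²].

Using the identity E[X²] = Var(X) + (E[X])²:
E[X] = \frac{7}{5}
Var(X) = \frac{7}{25}
E[X²] = \frac{7}{25} + (\frac{7}{5})²
= \frac{56}{25}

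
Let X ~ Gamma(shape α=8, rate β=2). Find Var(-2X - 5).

For X ~ Gamma(shape α=8, rate β=2):
Var(X) = 2
Var(-2X - 5) = (-2)² × Var(X) = 4 × 2 = 8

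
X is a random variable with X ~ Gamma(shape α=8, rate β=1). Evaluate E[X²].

Using the identity E[X²] = Var(X) + (E[X])²:
E[X] = 8
Var(X) = 8
E[X²] = 8 + (8)²
= 72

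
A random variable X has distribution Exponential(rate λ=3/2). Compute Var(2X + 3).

For X ~ Exponential(rate λ=3/2):
Var(X) = \frac{4}{9}
Var(2X + 3) = (2)² × Var(X) = 4 × \frac{4}{9} = \frac{16}{9}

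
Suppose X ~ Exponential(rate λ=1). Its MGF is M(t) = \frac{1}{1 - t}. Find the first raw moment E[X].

To find E[X], compute M^(1)(0):
M^(1)(t) = \frac{1}{\left(1 - t\right)^{2}}
M^(1)(0) = 1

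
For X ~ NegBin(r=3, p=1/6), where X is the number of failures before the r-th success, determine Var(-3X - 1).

For X ~ NegBin(r=3, p=1/6), where X is the number of failures before the r-th success:
Var(X) = 90
Var(-3X - 1) = (-3)² × Var(X) = 9 × 90 = 810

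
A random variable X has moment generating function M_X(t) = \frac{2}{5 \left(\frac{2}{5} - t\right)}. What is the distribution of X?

The MGF M(t) = \frac{2}{5 \left(\frac{2}{5} - t\right)} is the standard form for the Exponential distribution.
Comparing with the known MGF formula identifies: Exponential(rate λ=2/5)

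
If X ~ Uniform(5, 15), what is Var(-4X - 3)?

For X ~ Uniform(5, 15):
Var(X) = \frac{25}{3}
Var(-4X - 3) = (-4)² × Var(X) = 16 × \frac{25}{3} = \frac{400}{3}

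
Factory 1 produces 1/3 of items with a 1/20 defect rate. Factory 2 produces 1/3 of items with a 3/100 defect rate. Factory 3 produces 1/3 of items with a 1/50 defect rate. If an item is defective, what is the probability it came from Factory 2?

Using Bayes' theorem:
P(F1) = 1/3, P(D|F1) = 1/20
P(F2) = 1/3, P(D|F2) = 3/100
P(F3) = 1/3, P(D|F3) = 1/50
P(D) = P(D|F1)P(F1) + P(D|F2)P(F2) + P(D|F3)P(F3)
     = \frac{1}{30}
P(F2|D) = P(D|F2)P(F2) / P(D)
= \frac{3}{10}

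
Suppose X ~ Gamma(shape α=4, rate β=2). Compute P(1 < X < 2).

P(1 < X < 2) = ∫_{1}^{2} f(x) dx
where f(x) = \frac{8 x^{3} e^{- 2 x}}{3}
= \frac{-71 + 19 e^{2}}{3 e^{4}}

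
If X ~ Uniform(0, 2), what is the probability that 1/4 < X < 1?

P(1/4 < X < 1) = ∫_{1/4}^{1} f(x) dx
where f(x) = \frac{1}{2}
= \frac{3}{8}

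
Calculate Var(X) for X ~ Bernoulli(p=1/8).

For X ~ Bernoulli(p=1/8):
Var(X) = \frac{7}{64}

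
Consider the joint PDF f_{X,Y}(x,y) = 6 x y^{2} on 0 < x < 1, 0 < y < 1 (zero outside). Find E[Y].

E[Y] = ∫_0^1 ∫_0^1 y × f(x,y) dx dy
= \frac{3}{4}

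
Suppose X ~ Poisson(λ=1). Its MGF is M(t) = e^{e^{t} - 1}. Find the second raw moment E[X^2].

To find E[X^2], compute M^(2)(0):
M^(1)(t) = e^{t} e^{e^{t} - 1}
M^(2)(t) = e^{2 t} e^{e^{t} - 1} + e^{t} e^{e^{t} - 1}
M^(2)(0) = 2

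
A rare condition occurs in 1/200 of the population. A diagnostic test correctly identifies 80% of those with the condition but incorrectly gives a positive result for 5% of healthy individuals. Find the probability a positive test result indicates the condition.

Let D = the rare event, + = positive/flagged.
P(D) = 1/200
P(+|D) = 80/100 = 4/5
P(+|D') = 5/100 = 1/20
P(+) = P(+|D)P(D) + P(+|D')P(D')
     = \frac{4}{5} × \frac{1}{200} + \frac{1}{20} × \frac{199}{200}
     = \frac{43}{800}
P(D|+) = P(+|D)P(D)/P(+) = \frac{16}{215}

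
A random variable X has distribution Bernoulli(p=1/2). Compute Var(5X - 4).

For X ~ Bernoulli(p=1/2):
Var(X) = \frac{1}{4}
Var(5X - 4) = (5)² × Var(X) = 25 × \frac{1}{4} = \frac{25}{4}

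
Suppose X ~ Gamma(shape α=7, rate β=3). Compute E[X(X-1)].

E[X(X-1)] = E[X² - X] = E[X²] - E[X]
E[X] = \frac{7}{3}
E[X²] = Var(X) + (E[X])² = \frac{7}{9} + (\frac{7}{3})² = \frac{56}{9}
E[X(X-1)] = \frac{56}{9} - \frac{7}{3} = \frac{35}{9}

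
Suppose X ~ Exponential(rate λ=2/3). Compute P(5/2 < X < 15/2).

P(5/2 < X < 15/2) = ∫_{5/2}^{15/2} f(x) dx
where f(x) = \frac{2 e^{- \frac{2 x}{3}}}{3}
= - \frac{1}{e^{5}} + e^{- \frac{5}{3}}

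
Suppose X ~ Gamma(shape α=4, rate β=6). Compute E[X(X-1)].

E[X(X-1)] = E[X² - X] = E[X²] - E[X]
E[X] = \frac{2}{3}
E[X²] = Var(X) + (E[X])² = \frac{1}{9} + (\frac{2}{3})² = \frac{5}{9}
E[X(X-1)] = \frac{5}{9} - \frac{2}{3} = - \frac{1}{9}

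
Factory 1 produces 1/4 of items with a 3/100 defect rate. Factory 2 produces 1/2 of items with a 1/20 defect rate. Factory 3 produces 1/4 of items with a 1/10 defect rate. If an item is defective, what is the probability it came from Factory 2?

Using Bayes' theorem:
P(F1) = 1/4, P(D|F1) = 3/100
P(F2) = 1/2, P(D|F2) = 1/20
P(F3) = 1/4, P(D|F3) = 1/10
P(D) = P(D|F1)P(F1) + P(D|F2)P(F2) + P(D|F3)P(F3)
     = \frac{23}{400}
P(F2|D) = P(D|F2)P(F2) / P(D)
= \frac{10}{23}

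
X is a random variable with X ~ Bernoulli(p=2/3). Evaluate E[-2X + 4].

For X ~ Bernoulli(p=2/3):
E[X] = \frac{2}{3}
E[-2X + 4] = -2 × E[X] + 4 = \frac{8}{3}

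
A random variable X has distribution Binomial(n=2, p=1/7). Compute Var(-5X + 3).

For X ~ Binomial(n=2, p=1/7):
Var(X) = \frac{12}{49}
Var(-5X + 3) = (-5)² × Var(X) = 25 × \frac{12}{49} = \frac{300}{49}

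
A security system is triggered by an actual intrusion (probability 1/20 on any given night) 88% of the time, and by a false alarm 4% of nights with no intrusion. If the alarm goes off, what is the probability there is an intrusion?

Let D = the rare event, + = positive/flagged.
P(D) = 1/20
P(+|D) = 88/100 = 22/25
P(+|D') = 4/100 = 1/25
P(+) = P(+|D)P(D) + P(+|D')P(D')
     = \frac{22}{25} × \frac{1}{20} + \frac{1}{25} × \frac{19}{20}
     = \frac{41}{500}
P(D|+) = P(+|D)P(D)/P(+) = \frac{22}{41}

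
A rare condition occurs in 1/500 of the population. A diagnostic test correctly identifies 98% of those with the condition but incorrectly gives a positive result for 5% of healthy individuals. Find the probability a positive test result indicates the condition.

Let D = the rare event, + = positive/flagged.
P(D) = 1/500
P(+|D) = 98/100 = 49/50
P(+|D') = 5/100 = 1/20
P(+) = P(+|D)P(D) + P(+|D')P(D')
     = \frac{49}{50} × \frac{1}{500} + \frac{1}{20} × \frac{499}{500}
     = \frac{2593}{50000}
P(D|+) = P(+|D)P(D)/P(+) = \frac{98}{2593}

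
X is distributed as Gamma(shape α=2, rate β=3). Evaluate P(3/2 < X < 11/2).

P(3/2 < X < 11/2) = ∫_{3/2}^{11/2} f(x) dx
where f(x) = 9 x e^{- 3 x}
= \frac{-35 + 11 e^{12}}{2 e^{\frac{33}{2}}}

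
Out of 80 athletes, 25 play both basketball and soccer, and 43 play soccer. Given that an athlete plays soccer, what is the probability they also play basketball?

P(A ∩ B) = 25/80 = 5/16
P(B) = 43/80
P(A|B) = P(A ∩ B) / P(B) = (5/16) / (43/80) = 25/43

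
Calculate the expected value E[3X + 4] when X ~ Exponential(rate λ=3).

For X ~ Exponential(rate λ=3):
E[X] = \frac{1}{3}
E[3X + 4] = 3 × E[X] + 4 = 5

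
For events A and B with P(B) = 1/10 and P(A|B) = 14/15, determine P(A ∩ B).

By definition, P(A|B) = P(A ∩ B) / P(B)
So P(A ∩ B) = P(A|B) × P(B)
= 14/15 × 1/10
= 7/75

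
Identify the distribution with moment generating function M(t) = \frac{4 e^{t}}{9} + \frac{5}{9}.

The MGF M(t) = \frac{4 e^{t}}{9} + \frac{5}{9} is the standard form for the Bernoulli distribution.
Comparing with the known MGF formula identifies: Bernoulli(p=4/9)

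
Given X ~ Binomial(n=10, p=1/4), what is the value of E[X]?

For X ~ Binomial(n=10, p=1/4), the expected value is:
E[X] = \frac{5}{2}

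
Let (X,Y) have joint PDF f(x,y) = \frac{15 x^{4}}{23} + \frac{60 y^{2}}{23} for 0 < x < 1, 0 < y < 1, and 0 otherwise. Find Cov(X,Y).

E[XY] = ∫∫ xy × f(x,y) dx dy = \frac{35}{92}
E[X] = \frac{25}{46}
E[Y] = \frac{33}{46}
Cov(X,Y) = E[XY] - E[X]E[Y] = - \frac{5}{529}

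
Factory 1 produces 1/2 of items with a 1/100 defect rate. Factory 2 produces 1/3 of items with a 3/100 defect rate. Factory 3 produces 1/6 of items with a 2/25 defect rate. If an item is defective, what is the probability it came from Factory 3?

Using Bayes' theorem:
P(F1) = 1/2, P(D|F1) = 1/100
P(F2) = 1/3, P(D|F2) = 3/100
P(F3) = 1/6, P(D|F3) = 2/25
P(D) = P(D|F1)P(F1) + P(D|F2)P(F2) + P(D|F3)P(F3)
     = \frac{17}{600}
P(F3|D) = P(D|F3)P(F3) / P(D)
= \frac{8}{17}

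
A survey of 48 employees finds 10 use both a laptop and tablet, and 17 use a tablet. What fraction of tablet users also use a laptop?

P(A ∩ B) = 10/48 = 5/24
P(B) = 17/48
P(A|B) = P(A ∩ B) / P(B) = (5/24) / (17/48) = 10/17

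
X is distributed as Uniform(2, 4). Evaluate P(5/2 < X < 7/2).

P(5/2 < X < 7/2) = ∫_{5/2}^{7/2} f(x) dx
where f(x) = \frac{1}{2}
= \frac{1}{2}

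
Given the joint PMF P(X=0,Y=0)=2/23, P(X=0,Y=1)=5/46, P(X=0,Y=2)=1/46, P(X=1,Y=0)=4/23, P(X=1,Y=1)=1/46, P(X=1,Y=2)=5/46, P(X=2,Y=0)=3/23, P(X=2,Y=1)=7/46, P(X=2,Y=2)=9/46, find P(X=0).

P(X=0) = P(X=0,Y=0) + P(X=0,Y=1) + P(X=0,Y=2)
= 2/23 + 5/46 + 1/46
= 5/23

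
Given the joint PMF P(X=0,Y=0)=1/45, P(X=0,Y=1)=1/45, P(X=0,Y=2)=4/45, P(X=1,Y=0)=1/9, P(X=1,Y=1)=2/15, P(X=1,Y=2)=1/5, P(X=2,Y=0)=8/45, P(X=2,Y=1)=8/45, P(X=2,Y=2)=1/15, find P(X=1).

P(X=1) = P(X=1,Y=0) + P(X=1,Y=1) + P(X=1,Y=2)
= 1/9 + 2/15 + 1/5
= 4/9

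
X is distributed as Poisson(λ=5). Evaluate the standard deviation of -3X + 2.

For X ~ Poisson(λ=5):
Var(X) = 5
SD(X) = √(Var(X)) = √(5) = \sqrt{5}
SD(-3X + 2) = |-3| × SD(X) = 3 × \sqrt{5} = 3 \sqrt{5}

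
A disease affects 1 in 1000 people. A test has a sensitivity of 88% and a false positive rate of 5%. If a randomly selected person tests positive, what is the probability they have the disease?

Let D = the rare event, + = positive/flagged.
P(D) = 1/1000
P(+|D) = 88/100 = 22/25
P(+|D') = 5/100 = 1/20
P(+) = P(+|D)P(D) + P(+|D')P(D')
     = \frac{22}{25} × \frac{1}{1000} + \frac{1}{20} × \frac{999}{1000}
     = \frac{5083}{100000}
P(D|+) = P(+|D)P(D)/P(+) = \frac{88}{5083}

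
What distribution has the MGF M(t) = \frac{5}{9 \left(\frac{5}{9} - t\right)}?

The MGF M(t) = \frac{5}{9 \left(\frac{5}{9} - t\right)} is the standard form for the Exponential distribution.
Comparing with the known MGF formula identifies: Exponential(rate λ=5/9)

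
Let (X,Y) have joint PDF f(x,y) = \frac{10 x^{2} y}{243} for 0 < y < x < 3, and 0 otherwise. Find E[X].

f_X(x) = ∫_0^x \frac{10 x^{2} y}{243} dy = \frac{5 x^{4}}{243}
E[X] = ∫_0^3 x × (\frac{5 x^{4}}{243}) dx = \frac{5}{2}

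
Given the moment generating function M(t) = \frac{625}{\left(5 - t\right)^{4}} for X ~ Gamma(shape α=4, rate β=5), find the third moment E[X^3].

To find E[X^3], compute M^(3)(0):
M^(1)(t) = \frac{2500}{\left(5 - t\right)^{5}}
M^(2)(t) = \frac{12500}{\left(5 - t\right)^{6}}
M^(3)(t) = \frac{75000}{\left(5 - t\right)^{7}}
M^(3)(0) = \frac{24}{25}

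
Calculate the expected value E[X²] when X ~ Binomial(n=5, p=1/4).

Using the identity E[X²] = Var(X) + (E[X])²:
E[X] = \frac{5}{4}
Var(X) = \frac{15}{16}
E[X²] = \frac{15}{16} + (\frac{5}{4})²
= \frac{5}{2}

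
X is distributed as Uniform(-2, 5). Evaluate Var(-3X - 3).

For X ~ Uniform(-2, 5):
Var(X) = \frac{49}{12}
Var(-3X - 3) = (-3)² × Var(X) = 9 × \frac{49}{12} = \frac{147}{4}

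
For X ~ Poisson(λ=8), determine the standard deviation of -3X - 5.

For X ~ Poisson(λ=8):
Var(X) = 8
SD(X) = √(Var(X)) = √(8) = 2 \sqrt{2}
SD(-3X - 5) = |-3| × SD(X) = 3 × 2 \sqrt{2} = 6 \sqrt{2}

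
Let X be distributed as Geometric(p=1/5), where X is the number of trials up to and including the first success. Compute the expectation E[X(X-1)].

E[X(X-1)] = E[X² - X] = E[X²] - E[X]
E[X] = 5
E[X²] = Var(X) + (E[X])² = 20 + (5)² = 45
E[X(X-1)] = 45 - 5 = 40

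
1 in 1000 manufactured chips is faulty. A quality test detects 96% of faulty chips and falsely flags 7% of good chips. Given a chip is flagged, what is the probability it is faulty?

Let D = the rare event, + = positive/flagged.
P(D) = 1/1000
P(+|D) = 96/100 = 24/25
P(+|D') = 7/100
P(+) = P(+|D)P(D) + P(+|D')P(D')
     = \frac{24}{25} × \frac{1}{1000} + \frac{7}{100} × \frac{999}{1000}
     = \frac{7089}{100000}
P(D|+) = P(+|D)P(D)/P(+) = \frac{32}{2363}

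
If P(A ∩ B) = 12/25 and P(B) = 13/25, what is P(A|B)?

P(A|B) = P(A ∩ B) / P(B)
= (12/25) / (13/25)
= 12/13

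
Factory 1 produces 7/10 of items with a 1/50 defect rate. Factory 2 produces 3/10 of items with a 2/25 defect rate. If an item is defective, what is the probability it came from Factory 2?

Using Bayes' theorem:
P(F1) = 7/10, P(D|F1) = 1/50
P(F2) = 3/10, P(D|F2) = 2/25
P(D) = P(D|F1)P(F1) + P(D|F2)P(F2)
     = \frac{19}{500}
P(F2|D) = P(D|F2)P(F2) / P(D)
= \frac{12}{19}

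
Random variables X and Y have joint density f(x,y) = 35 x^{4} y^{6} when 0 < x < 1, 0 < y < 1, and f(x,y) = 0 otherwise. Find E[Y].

E[Y] = ∫_0^1 ∫_0^1 y × f(x,y) dx dy
= \frac{7}{8}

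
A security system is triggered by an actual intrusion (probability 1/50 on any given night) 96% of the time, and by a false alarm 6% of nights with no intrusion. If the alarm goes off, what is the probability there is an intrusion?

Let D = the rare event, + = positive/flagged.
P(D) = 1/50
P(+|D) = 96/100 = 24/25
P(+|D') = 6/100 = 3/50
P(+) = P(+|D)P(D) + P(+|D')P(D')
     = \frac{24}{25} × \frac{1}{50} + \frac{3}{50} × \frac{49}{50}
     = \frac{39}{500}
P(D|+) = P(+|D)P(D)/P(+) = \frac{16}{65}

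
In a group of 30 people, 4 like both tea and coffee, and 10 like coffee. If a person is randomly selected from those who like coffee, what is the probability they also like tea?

P(A ∩ B) = 4/30 = 2/15
P(B) = 10/30 = 1/3
P(A|B) = P(A ∩ B) / P(B) = (2/15) / (1/3) = 2/5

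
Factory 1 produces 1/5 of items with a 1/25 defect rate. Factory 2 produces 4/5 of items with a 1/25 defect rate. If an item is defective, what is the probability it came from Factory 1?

Using Bayes' theorem:
P(F1) = 1/5, P(D|F1) = 1/25
P(F2) = 4/5, P(D|F2) = 1/25
P(D) = P(D|F1)P(F1) + P(D|F2)P(F2)
     = \frac{1}{25}
P(F1|D) = P(D|F1)P(F1) / P(D)
= \frac{1}{5}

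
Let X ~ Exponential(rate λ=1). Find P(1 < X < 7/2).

P(1 < X < 7/2) = ∫_{1}^{7/2} f(x) dx
where f(x) = e^{- x}
= - \frac{1}{e^{\frac{7}{2}}} + e^{-1}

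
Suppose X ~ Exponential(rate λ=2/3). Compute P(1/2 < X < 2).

P(1/2 < X < 2) = ∫_{1/2}^{2} f(x) dx
where f(x) = \frac{2 e^{- \frac{2 x}{3}}}{3}
= - \frac{1 - e}{e^{\frac{4}{3}}}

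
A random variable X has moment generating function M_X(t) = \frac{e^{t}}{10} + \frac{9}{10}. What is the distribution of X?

The MGF M(t) = \frac{e^{t}}{10} + \frac{9}{10} is the standard form for the Bernoulli distribution.
Comparing with the known MGF formula identifies: Bernoulli(p=1/10)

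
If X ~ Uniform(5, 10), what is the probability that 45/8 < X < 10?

P(45/8 < X < 10) = ∫_{45/8}^{10} f(x) dx
where f(x) = \frac{1}{5}
= \frac{7}{8}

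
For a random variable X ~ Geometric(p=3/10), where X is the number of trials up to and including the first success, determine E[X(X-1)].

E[X(X-1)] = E[X² - X] = E[X²] - E[X]
E[X] = \frac{10}{3}
E[X²] = Var(X) + (E[X])² = \frac{70}{9} + (\frac{10}{3})² = \frac{170}{9}
E[X(X-1)] = \frac{170}{9} - \frac{10}{3} = \frac{140}{9}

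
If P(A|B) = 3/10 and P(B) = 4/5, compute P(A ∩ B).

By definition, P(A|B) = P(A ∩ B) / P(B)
So P(A ∩ B) = P(A|B) × P(B)
= 3/10 × 4/5
= 6/25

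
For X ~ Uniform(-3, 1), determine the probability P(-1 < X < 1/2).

P(-1 < X < 1/2) = ∫_{-1}^{1/2} f(x) dx
where f(x) = \frac{1}{4}
= \frac{3}{8}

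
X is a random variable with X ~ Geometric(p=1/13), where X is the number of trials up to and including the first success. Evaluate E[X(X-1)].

E[X(X-1)] = E[X² - X] = E[X²] - E[X]
E[X] = 13
E[X²] = Var(X) + (E[X])² = 156 + (13)² = 325
E[X(X-1)] = 325 - 13 = 312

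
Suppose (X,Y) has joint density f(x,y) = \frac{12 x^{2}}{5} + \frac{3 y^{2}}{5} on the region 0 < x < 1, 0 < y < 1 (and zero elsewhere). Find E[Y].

E[Y] = ∫_0^1 ∫_0^1 y × f(x,y) dx dy
= \frac{11}{20}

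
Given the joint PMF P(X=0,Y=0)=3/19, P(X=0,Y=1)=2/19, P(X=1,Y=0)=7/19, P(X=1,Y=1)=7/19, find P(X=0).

P(X=0) = P(X=0,Y=0) + P(X=0,Y=1)
= 3/19 + 2/19
= 5/19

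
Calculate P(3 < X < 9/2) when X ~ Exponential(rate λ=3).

P(3 < X < 9/2) = ∫_{3}^{9/2} f(x) dx
where f(x) = 3 e^{- 3 x}
= - \frac{1}{e^{\frac{27}{2}}} + e^{-9}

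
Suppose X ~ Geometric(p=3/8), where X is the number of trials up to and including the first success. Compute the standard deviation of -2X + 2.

For X ~ Geometric(p=3/8), where X is the number of trials up to and including the first success:
Var(X) = \frac{40}{9}
SD(X) = √(Var(X)) = √(\frac{40}{9}) = \frac{2 \sqrt{10}}{3}
SD(-2X + 2) = |-2| × SD(X) = 2 × \frac{2 \sqrt{10}}{3} = \frac{4 \sqrt{10}}{3}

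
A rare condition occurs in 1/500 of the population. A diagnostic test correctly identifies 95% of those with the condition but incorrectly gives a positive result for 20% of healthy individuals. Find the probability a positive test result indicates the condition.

Let D = the rare event, + = positive/flagged.
P(D) = 1/500
P(+|D) = 95/100 = 19/20
P(+|D') = 20/100 = 1/5
P(+) = P(+|D)P(D) + P(+|D')P(D')
     = \frac{19}{20} × \frac{1}{500} + \frac{1}{5} × \frac{499}{500}
     = \frac{403}{2000}
P(D|+) = P(+|D)P(D)/P(+) = \frac{19}{2015}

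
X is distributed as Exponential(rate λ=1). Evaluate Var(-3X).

For X ~ Exponential(rate λ=1):
Var(X) = 1
Var(-3X) = (-3)² × Var(X) = 9 × 1 = 9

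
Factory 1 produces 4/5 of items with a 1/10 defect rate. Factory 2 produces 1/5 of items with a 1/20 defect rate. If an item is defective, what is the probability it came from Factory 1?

Using Bayes' theorem:
P(F1) = 4/5, P(D|F1) = 1/10
P(F2) = 1/5, P(D|F2) = 1/20
P(D) = P(D|F1)P(F1) + P(D|F2)P(F2)
     = \frac{9}{100}
P(F1|D) = P(D|F1)P(F1) / P(D)
= \frac{8}{9}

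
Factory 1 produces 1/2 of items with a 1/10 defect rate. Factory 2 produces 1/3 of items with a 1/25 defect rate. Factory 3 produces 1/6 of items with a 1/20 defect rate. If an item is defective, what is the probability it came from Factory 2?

Using Bayes' theorem:
P(F1) = 1/2, P(D|F1) = 1/10
P(F2) = 1/3, P(D|F2) = 1/25
P(F3) = 1/6, P(D|F3) = 1/20
P(D) = P(D|F1)P(F1) + P(D|F2)P(F2) + P(D|F3)P(F3)
     = \frac{43}{600}
P(F2|D) = P(D|F2)P(F2) / P(D)
= \frac{8}{43}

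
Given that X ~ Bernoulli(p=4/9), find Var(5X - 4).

For X ~ Bernoulli(p=4/9):
Var(X) = \frac{20}{81}
Var(5X - 4) = (5)² × Var(X) = 25 × \frac{20}{81} = \frac{500}{81}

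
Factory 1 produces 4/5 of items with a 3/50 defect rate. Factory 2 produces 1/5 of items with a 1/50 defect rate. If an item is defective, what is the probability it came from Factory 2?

Using Bayes' theorem:
P(F1) = 4/5, P(D|F1) = 3/50
P(F2) = 1/5, P(D|F2) = 1/50
P(D) = P(D|F1)P(F1) + P(D|F2)P(F2)
     = \frac{13}{250}
P(F2|D) = P(D|F2)P(F2) / P(D)
= \frac{1}{13}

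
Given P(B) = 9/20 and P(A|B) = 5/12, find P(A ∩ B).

By definition, P(A|B) = P(A ∩ B) / P(B)
So P(A ∩ B) = P(A|B) × P(B)
= 5/12 × 9/20
= 3/16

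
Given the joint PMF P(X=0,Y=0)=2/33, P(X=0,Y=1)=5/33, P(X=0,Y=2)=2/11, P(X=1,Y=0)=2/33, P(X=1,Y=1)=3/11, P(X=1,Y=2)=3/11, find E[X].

First find marginal of X:
P(X=0) = 13/33
P(X=1) = 20/33
E[X] = 0 × 13/33 + 1 × 20/33 = 20/33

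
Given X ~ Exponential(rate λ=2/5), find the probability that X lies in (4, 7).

P(4 < X < 7) = ∫_{4}^{7} f(x) dx
where f(x) = \frac{2 e^{- \frac{2 x}{5}}}{5}
= - \frac{1 - e^{\frac{6}{5}}}{e^{\frac{14}{5}}}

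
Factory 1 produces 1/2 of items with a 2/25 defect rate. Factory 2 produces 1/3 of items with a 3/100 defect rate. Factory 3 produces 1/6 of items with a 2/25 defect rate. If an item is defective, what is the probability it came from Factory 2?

Using Bayes' theorem:
P(F1) = 1/2, P(D|F1) = 2/25
P(F2) = 1/3, P(D|F2) = 3/100
P(F3) = 1/6, P(D|F3) = 2/25
P(D) = P(D|F1)P(F1) + P(D|F2)P(F2) + P(D|F3)P(F3)
     = \frac{19}{300}
P(F2|D) = P(D|F2)P(F2) / P(D)
= \frac{3}{19}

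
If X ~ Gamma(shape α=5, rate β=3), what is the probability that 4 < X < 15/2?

P(4 < X < 15/2) = ∫_{4}^{15/2} f(x) dx
where f(x) = \frac{81 x^{4} e^{- 3 x}}{8}
= - \frac{1645283}{128 e^{\frac{45}{2}}} + \frac{1237}{e^{12}}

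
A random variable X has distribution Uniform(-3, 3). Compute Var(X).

For X ~ Uniform(-3, 3):
Var(X) = 3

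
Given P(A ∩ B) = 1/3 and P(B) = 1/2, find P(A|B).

P(A|B) = P(A ∩ B) / P(B)
= (1/3) / (1/2)
= 2/3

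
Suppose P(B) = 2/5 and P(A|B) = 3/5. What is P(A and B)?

By definition, P(A|B) = P(A ∩ B) / P(B)
So P(A ∩ B) = P(A|B) × P(B)
= 3/5 × 2/5
= 6/25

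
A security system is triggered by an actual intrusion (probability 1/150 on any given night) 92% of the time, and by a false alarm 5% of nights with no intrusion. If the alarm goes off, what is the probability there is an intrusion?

Let D = the rare event, + = positive/flagged.
P(D) = 1/150
P(+|D) = 92/100 = 23/25
P(+|D') = 5/100 = 1/20
P(+) = P(+|D)P(D) + P(+|D')P(D')
     = \frac{23}{25} × \frac{1}{150} + \frac{1}{20} × \frac{149}{150}
     = \frac{279}{5000}
P(D|+) = P(+|D)P(D)/P(+) = \frac{92}{837}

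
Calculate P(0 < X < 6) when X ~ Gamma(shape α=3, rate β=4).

P(0 < X < 6) = ∫_{0}^{6} f(x) dx
where f(x) = 32 x^{2} e^{- 4 x}
= 1 - \frac{313}{e^{24}}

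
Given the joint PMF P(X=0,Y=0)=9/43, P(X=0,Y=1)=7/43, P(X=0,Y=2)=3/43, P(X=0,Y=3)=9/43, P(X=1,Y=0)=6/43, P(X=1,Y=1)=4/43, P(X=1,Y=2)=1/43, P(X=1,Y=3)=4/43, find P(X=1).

P(X=1) = P(X=1,Y=0) + P(X=1,Y=1) + P(X=1,Y=2) + P(X=1,Y=3)
= 6/43 + 4/43 + 1/43 + 4/43
= 15/43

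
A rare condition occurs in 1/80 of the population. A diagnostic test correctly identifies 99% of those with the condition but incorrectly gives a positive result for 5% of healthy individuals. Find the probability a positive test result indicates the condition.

Let D = the rare event, + = positive/flagged.
P(D) = 1/80
P(+|D) = 99/100
P(+|D') = 5/100 = 1/20
P(+) = P(+|D)P(D) + P(+|D')P(D')
     = \frac{99}{100} × \frac{1}{80} + \frac{1}{20} × \frac{79}{80}
     = \frac{247}{4000}
P(D|+) = P(+|D)P(D)/P(+) = \frac{99}{494}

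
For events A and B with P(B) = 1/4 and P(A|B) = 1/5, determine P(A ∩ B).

By definition, P(A|B) = P(A ∩ B) / P(B)
So P(A ∩ B) = P(A|B) × P(B)
= 1/5 × 1/4
= 1/20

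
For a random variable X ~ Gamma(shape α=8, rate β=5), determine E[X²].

Using the identity E[X²] = Var(X) + (E[X])²:
E[X] = \frac{8}{5}
Var(X) = \frac{8}{25}
E[X²] = \frac{8}{25} + (\frac{8}{5})²
= \frac{72}{25}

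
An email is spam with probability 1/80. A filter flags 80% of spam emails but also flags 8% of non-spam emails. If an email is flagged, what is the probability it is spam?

Let D = the rare event, + = positive/flagged.
P(D) = 1/80
P(+|D) = 80/100 = 4/5
P(+|D') = 8/100 = 2/25
P(+) = P(+|D)P(D) + P(+|D')P(D')
     = \frac{4}{5} × \frac{1}{80} + \frac{2}{25} × \frac{79}{80}
     = \frac{89}{1000}
P(D|+) = P(+|D)P(D)/P(+) = \frac{10}{89}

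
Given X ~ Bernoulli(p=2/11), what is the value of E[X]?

For X ~ Bernoulli(p=2/11), the expected value is:
E[X] = \frac{2}{11}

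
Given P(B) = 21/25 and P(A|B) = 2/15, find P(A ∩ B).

By definition, P(A|B) = P(A ∩ B) / P(B)
So P(A ∩ B) = P(A|B) × P(B)
= 2/15 × 21/25
= 14/125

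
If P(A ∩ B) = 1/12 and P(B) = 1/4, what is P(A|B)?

P(A|B) = P(A ∩ B) / P(B)
= (1/12) / (1/4)
= 1/3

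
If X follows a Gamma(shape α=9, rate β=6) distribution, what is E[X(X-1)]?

E[X(X-1)] = E[X² - X] = E[X²] - E[X]
E[X] = \frac{3}{2}
E[X²] = Var(X) + (E[X])² = \frac{1}{4} + (\frac{3}{2})² = \frac{5}{2}
E[X(X-1)] = \frac{5}{2} - \frac{3}{2} = 1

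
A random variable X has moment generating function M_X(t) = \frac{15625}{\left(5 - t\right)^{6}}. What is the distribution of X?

The MGF M(t) = \frac{15625}{\left(5 - t\right)^{6}} is the standard form for the Gamma distribution.
Comparing with the known MGF formula identifies: Gamma(shape α=6, rate β=5)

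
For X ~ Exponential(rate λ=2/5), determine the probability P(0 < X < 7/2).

P(0 < X < 7/2) = ∫_{0}^{7/2} f(x) dx
where f(x) = \frac{2 e^{- \frac{2 x}{5}}}{5}
= 1 - e^{- \frac{7}{5}}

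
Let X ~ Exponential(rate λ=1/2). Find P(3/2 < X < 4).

P(3/2 < X < 4) = ∫_{3/2}^{4} f(x) dx
where f(x) = \frac{e^{- \frac{x}{2}}}{2}
= - \frac{1}{e^{2}} + e^{- \frac{3}{4}}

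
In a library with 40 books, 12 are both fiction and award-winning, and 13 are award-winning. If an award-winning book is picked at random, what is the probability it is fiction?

P(A ∩ B) = 12/40 = 3/10
P(B) = 13/40
P(A|B) = P(A ∩ B) / P(B) = (3/10) / (13/40) = 12/13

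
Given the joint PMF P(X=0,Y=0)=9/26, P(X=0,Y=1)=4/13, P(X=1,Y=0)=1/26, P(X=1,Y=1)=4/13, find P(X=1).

P(X=1) = P(X=1,Y=0) + P(X=1,Y=1)
= 1/26 + 4/13
= 9/26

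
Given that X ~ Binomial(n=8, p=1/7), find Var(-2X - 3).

For X ~ Binomial(n=8, p=1/7):
Var(X) = \frac{48}{49}
Var(-2X - 3) = (-2)² × Var(X) = 4 × \frac{48}{49} = \frac{192}{49}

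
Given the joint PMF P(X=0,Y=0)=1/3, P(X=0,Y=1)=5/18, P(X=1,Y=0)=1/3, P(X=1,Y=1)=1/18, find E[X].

First find marginal of X:
P(X=0) = 11/18
P(X=1) = 7/18
E[X] = 0 × 11/18 + 1 × 7/18 = 7/18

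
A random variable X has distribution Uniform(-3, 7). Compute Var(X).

For X ~ Uniform(-3, 7):
Var(X) = \frac{25}{3}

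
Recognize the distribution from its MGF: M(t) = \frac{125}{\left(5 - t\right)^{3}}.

The MGF M(t) = \frac{125}{\left(5 - t\right)^{3}} is the standard form for the Gamma distribution.
Comparing with the known MGF formula identifies: Gamma(shape α=3, rate β=5)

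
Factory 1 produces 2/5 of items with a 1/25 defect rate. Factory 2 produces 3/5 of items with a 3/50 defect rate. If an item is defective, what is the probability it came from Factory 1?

Using Bayes' theorem:
P(F1) = 2/5, P(D|F1) = 1/25
P(F2) = 3/5, P(D|F2) = 3/50
P(D) = P(D|F1)P(F1) + P(D|F2)P(F2)
     = \frac{13}{250}
P(F1|D) = P(D|F1)P(F1) / P(D)
= \frac{4}{13}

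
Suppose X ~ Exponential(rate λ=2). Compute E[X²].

Using the identity E[X²] = Var(X) + (E[X])²:
E[X] = \frac{1}{2}
Var(X) = \frac{1}{4}
E[X²] = \frac{1}{4} + (\frac{1}{2})²
= \frac{1}{2}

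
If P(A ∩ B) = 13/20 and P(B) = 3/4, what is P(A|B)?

P(A|B) = P(A ∩ B) / P(B)
= (13/20) / (3/4)
= 13/15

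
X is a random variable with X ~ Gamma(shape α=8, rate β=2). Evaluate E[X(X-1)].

E[X(X-1)] = E[X² - X] = E[X²] - E[X]
E[X] = 4
E[X²] = Var(X) + (E[X])² = 2 + (4)² = 18
E[X(X-1)] = 18 - 4 = 14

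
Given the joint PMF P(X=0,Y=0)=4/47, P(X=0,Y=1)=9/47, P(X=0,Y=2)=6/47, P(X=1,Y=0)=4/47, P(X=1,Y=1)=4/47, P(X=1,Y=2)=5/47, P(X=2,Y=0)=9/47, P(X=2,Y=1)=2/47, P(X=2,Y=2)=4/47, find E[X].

First find marginal of X:
P(X=0) = 19/47
P(X=1) = 13/47
P(X=2) = 15/47
E[X] = 0 × 19/47 + 1 × 13/47 + 2 × 15/47 = 43/47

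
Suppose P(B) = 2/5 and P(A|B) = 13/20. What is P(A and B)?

By definition, P(A|B) = P(A ∩ B) / P(B)
So P(A ∩ B) = P(A|B) × P(B)
= 13/20 × 2/5
= 13/50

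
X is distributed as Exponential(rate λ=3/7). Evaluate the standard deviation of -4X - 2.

For X ~ Exponential(rate λ=3/7):
Var(X) = \frac{49}{9}
SD(X) = √(Var(X)) = √(\frac{49}{9}) = \frac{7}{3}
SD(-4X - 2) = |-4| × SD(X) = 4 × \frac{7}{3} = \frac{28}{3}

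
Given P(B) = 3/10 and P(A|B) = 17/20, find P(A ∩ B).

By definition, P(A|B) = P(A ∩ B) / P(B)
So P(A ∩ B) = P(A|B) × P(B)
= 17/20 × 3/10
= 51/200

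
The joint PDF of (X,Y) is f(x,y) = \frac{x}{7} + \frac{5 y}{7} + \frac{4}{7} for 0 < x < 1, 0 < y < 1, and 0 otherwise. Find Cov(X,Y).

E[XY] = ∫∫ xy × f(x,y) dx dy = \frac{2}{7}
E[X] = \frac{43}{84}
E[Y] = \frac{47}{84}
Cov(X,Y) = E[XY] - E[X]E[Y] = - \frac{5}{7056}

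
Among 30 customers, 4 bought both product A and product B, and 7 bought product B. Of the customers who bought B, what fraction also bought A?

P(A ∩ B) = 4/30 = 2/15
P(B) = 7/30
P(A|B) = P(A ∩ B) / P(B) = (2/15) / (7/30) = 4/7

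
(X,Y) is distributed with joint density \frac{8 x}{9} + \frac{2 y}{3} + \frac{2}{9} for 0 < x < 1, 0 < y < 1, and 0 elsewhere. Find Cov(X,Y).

E[XY] = ∫∫ xy × f(x,y) dx dy = \frac{17}{54}
E[X] = \frac{31}{54}
E[Y] = \frac{5}{9}
Cov(X,Y) = E[XY] - E[X]E[Y] = - \frac{1}{243}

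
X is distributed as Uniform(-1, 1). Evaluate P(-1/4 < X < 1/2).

P(-1/4 < X < 1/2) = ∫_{-1/4}^{1/2} f(x) dx
where f(x) = \frac{1}{2}
= \frac{3}{8}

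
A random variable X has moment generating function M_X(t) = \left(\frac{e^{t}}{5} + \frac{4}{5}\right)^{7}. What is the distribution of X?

The MGF M(t) = \left(\frac{e^{t}}{5} + \frac{4}{5}\right)^{7} is the standard form for the Binomial distribution.
Comparing with the known MGF formula identifies: Binomial(n=7, p=1/5)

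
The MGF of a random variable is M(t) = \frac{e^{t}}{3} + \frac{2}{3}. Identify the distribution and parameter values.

The MGF M(t) = \frac{e^{t}}{3} + \frac{2}{3} is the standard form for the Bernoulli distribution.
Comparing with the known MGF formula identifies: Bernoulli(p=1/3)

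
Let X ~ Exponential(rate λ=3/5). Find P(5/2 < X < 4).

P(5/2 < X < 4) = ∫_{5/2}^{4} f(x) dx
where f(x) = \frac{3 e^{- \frac{3 x}{5}}}{5}
= - \frac{1}{e^{\frac{12}{5}}} + e^{- \frac{3}{2}}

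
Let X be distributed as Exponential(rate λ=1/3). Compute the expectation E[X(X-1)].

E[X(X-1)] = E[X² - X] = E[X²] - E[X]
E[X] = 3
E[X²] = Var(X) + (E[X])² = 9 + (3)² = 18
E[X(X-1)] = 18 - 3 = 15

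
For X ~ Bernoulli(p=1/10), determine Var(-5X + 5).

For X ~ Bernoulli(p=1/10):
Var(X) = \frac{9}{100}
Var(-5X + 5) = (-5)² × Var(X) = 25 × \frac{9}{100} = \frac{9}{4}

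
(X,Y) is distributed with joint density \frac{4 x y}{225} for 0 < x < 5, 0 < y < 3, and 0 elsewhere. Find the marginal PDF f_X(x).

f_X(x) = ∫_0^3 f(x,y) dy
= ∫_0^3 \frac{4 x y}{225} dy
= \frac{2 x}{25} for 0 < x < 5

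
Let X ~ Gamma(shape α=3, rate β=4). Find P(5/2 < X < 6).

P(5/2 < X < 6) = ∫_{5/2}^{6} f(x) dx
where f(x) = 32 x^{2} e^{- 4 x}
= \frac{-313 + 61 e^{14}}{e^{24}}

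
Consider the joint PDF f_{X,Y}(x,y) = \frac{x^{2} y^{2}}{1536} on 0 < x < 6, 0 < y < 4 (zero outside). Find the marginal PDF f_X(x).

f_X(x) = ∫_0^4 f(x,y) dy
= ∫_0^4 \frac{x^{2} y^{2}}{1536} dy
= \frac{x^{2}}{72} for 0 < x < 6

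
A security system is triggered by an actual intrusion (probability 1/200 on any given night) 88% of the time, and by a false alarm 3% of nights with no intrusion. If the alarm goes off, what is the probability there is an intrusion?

Let D = the rare event, + = positive/flagged.
P(D) = 1/200
P(+|D) = 88/100 = 22/25
P(+|D') = 3/100
P(+) = P(+|D)P(D) + P(+|D')P(D')
     = \frac{22}{25} × \frac{1}{200} + \frac{3}{100} × \frac{199}{200}
     = \frac{137}{4000}
P(D|+) = P(+|D)P(D)/P(+) = \frac{88}{685}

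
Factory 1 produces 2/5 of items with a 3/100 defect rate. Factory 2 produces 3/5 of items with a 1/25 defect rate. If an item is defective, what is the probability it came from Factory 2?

Using Bayes' theorem:
P(F1) = 2/5, P(D|F1) = 3/100
P(F2) = 3/5, P(D|F2) = 1/25
P(D) = P(D|F1)P(F1) + P(D|F2)P(F2)
     = \frac{9}{250}
P(F2|D) = P(D|F2)P(F2) / P(D)
= \frac{2}{3}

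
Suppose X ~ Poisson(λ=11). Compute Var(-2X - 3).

For X ~ Poisson(λ=11):
Var(X) = 11
Var(-2X - 3) = (-2)² × Var(X) = 4 × 11 = 44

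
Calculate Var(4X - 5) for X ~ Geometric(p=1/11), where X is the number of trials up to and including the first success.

For X ~ Geometric(p=1/11), where X is the number of trials up to and including the first success:
Var(X) = 110
Var(4X - 5) = (4)² × Var(X) = 16 × 110 = 1760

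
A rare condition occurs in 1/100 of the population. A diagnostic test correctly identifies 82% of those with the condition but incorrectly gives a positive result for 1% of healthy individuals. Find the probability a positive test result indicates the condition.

Let D = the rare event, + = positive/flagged.
P(D) = 1/100
P(+|D) = 82/100 = 41/50
P(+|D') = 1/100
P(+) = P(+|D)P(D) + P(+|D')P(D')
     = \frac{41}{50} × \frac{1}{100} + \frac{1}{100} × \frac{99}{100}
     = \frac{181}{10000}
P(D|+) = P(+|D)P(D)/P(+) = \frac{82}{181}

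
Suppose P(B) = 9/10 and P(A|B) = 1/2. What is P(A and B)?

By definition, P(A|B) = P(A ∩ B) / P(B)
So P(A ∩ B) = P(A|B) × P(B)
= 1/2 × 9/10
= 9/20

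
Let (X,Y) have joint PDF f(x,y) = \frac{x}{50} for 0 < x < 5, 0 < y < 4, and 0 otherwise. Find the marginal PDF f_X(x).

f_X(x) = ∫_0^4 f(x,y) dy
= ∫_0^4 \frac{x}{50} dy
= \frac{2 x}{25} for 0 < x < 5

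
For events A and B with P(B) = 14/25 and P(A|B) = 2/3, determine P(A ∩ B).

By definition, P(A|B) = P(A ∩ B) / P(B)
So P(A ∩ B) = P(A|B) × P(B)
= 2/3 × 14/25
= 28/75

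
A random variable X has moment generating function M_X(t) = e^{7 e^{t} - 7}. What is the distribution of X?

The MGF M(t) = e^{7 e^{t} - 7} is the standard form for the Poisson distribution.
Comparing with the known MGF formula identifies: Poisson(λ=7)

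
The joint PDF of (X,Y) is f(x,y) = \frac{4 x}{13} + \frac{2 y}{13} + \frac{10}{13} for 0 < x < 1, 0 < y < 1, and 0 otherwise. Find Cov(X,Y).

E[XY] = ∫∫ xy × f(x,y) dx dy = \frac{7}{26}
E[X] = \frac{41}{78}
E[Y] = \frac{20}{39}
Cov(X,Y) = E[XY] - E[X]E[Y] = - \frac{1}{3042}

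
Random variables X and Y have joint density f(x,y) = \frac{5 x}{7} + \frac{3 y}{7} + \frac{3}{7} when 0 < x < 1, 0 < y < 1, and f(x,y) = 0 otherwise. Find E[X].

E[X] = ∫_0^1 ∫_0^1 x × f(x,y) dy dx
= ∫_0^1 ∫_0^1 x × (\frac{5 x}{7} + \frac{3 y}{7} + \frac{3}{7}) dy dx
= \frac{47}{84}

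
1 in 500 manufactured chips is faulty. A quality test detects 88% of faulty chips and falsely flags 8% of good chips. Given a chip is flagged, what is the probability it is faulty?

Let D = the rare event, + = positive/flagged.
P(D) = 1/500
P(+|D) = 88/100 = 22/25
P(+|D') = 8/100 = 2/25
P(+) = P(+|D)P(D) + P(+|D')P(D')
     = \frac{22}{25} × \frac{1}{500} + \frac{2}{25} × \frac{499}{500}
     = \frac{51}{625}
P(D|+) = P(+|D)P(D)/P(+) = \frac{11}{510}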